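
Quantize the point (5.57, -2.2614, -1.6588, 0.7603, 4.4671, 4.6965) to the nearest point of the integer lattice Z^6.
(6, -2, -2, 1, 4, 5)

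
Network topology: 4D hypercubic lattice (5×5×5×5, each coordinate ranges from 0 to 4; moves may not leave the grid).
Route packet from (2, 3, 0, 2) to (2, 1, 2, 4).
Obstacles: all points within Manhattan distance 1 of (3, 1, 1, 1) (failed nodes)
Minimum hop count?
6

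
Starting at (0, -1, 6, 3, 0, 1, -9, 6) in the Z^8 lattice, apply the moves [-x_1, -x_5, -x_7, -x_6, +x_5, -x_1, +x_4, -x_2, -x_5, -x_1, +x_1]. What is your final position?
(-2, -2, 6, 4, -1, 0, -10, 6)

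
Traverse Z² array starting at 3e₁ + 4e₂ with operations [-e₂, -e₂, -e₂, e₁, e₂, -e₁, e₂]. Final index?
(3, 3)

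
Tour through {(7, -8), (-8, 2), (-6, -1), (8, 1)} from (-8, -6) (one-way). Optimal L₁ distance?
39
(one optimal route: (-8, -6) → (-8, 2) → (-6, -1) → (8, 1) → (7, -8))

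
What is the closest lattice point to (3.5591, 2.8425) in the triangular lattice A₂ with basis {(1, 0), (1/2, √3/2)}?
(3.5, 2.598)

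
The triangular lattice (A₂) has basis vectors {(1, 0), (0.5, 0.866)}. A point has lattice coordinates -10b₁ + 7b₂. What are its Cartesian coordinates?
(-6.5, 6.062)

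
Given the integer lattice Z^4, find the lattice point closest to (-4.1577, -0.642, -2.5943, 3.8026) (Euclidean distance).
(-4, -1, -3, 4)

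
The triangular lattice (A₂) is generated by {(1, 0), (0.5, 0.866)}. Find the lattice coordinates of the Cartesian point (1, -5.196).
4b₁ - 6b₂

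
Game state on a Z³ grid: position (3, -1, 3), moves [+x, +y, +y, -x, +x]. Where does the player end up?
(4, 1, 3)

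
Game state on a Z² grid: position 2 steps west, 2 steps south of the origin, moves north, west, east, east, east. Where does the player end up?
(0, -1)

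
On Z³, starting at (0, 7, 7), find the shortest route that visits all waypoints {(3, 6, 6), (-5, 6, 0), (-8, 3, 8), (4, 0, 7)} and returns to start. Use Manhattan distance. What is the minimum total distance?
56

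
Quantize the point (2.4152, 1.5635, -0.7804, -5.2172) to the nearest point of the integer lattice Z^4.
(2, 2, -1, -5)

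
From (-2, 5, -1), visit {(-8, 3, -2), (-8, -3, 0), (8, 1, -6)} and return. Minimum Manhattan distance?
62
(one optimal route: (-2, 5, -1) → (-8, 3, -2) → (-8, -3, 0) → (8, 1, -6) → (-2, 5, -1))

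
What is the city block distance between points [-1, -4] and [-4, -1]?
6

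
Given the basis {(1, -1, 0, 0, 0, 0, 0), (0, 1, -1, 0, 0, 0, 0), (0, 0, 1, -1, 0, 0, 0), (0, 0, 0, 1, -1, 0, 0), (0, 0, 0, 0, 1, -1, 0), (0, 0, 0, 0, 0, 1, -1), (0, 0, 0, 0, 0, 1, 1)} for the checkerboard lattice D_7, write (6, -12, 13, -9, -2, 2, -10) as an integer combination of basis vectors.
6b₁ - 6b₂ + 7b₃ - 2b₄ - 4b₅ + 4b₆ - 6b₇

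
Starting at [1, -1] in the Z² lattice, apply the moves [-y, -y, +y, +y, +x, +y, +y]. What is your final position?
(2, 1)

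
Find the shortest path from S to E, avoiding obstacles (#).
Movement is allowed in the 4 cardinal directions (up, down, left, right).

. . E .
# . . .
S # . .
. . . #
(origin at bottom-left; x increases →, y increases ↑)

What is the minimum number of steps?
6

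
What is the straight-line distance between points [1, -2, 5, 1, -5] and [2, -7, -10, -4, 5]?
19.3907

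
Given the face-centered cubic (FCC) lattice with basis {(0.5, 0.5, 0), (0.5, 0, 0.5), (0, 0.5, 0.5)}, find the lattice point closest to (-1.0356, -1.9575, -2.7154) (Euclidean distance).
(-1, -2, -3)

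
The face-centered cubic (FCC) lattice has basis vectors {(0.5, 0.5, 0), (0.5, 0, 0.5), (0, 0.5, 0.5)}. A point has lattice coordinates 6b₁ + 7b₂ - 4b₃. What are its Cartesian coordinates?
(6.5, 1, 1.5)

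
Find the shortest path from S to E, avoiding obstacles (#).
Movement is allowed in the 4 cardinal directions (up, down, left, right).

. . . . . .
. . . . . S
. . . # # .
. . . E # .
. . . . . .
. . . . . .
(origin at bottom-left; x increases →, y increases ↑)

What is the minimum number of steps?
6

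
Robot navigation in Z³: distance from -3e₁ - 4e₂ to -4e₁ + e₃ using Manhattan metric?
6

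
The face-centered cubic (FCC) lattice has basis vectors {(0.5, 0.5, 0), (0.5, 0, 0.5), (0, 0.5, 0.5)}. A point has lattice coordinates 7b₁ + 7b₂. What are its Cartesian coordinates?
(7, 3.5, 3.5)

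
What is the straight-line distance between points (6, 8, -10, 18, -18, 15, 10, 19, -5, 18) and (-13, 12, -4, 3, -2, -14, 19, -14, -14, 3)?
56.6657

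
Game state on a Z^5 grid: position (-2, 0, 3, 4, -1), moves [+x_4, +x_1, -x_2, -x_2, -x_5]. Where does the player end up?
(-1, -2, 3, 5, -2)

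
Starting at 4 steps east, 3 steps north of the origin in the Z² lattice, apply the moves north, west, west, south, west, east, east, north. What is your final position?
(3, 4)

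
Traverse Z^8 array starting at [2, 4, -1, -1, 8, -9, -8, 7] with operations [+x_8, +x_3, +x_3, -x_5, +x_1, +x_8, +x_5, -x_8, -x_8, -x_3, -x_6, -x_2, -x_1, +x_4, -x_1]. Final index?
(1, 3, 0, 0, 8, -10, -8, 7)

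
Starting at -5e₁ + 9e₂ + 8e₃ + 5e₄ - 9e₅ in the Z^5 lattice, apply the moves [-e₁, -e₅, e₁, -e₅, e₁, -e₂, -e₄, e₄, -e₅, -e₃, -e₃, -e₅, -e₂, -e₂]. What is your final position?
(-4, 6, 6, 5, -13)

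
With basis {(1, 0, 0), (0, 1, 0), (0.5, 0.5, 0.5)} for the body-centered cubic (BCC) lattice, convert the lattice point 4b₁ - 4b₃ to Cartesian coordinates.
(2, -2, -2)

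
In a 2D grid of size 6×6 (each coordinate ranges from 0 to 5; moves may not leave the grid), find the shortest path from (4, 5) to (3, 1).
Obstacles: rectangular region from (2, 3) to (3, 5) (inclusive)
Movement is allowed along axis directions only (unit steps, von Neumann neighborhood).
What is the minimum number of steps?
5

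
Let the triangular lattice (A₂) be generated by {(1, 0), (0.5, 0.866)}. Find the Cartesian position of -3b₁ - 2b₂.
(-4, -1.732)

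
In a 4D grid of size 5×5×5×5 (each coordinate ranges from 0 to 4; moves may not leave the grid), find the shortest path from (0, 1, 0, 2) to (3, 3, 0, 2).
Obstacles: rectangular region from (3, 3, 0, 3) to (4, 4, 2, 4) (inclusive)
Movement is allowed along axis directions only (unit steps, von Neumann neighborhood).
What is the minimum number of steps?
5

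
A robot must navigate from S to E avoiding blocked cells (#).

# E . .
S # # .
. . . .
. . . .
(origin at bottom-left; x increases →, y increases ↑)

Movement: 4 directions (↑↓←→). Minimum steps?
8
(one shortest path: (0, 2) → (0, 1) → (1, 1) → (2, 1) → (3, 1) → (3, 2) → (3, 3) → (2, 3) → (1, 3))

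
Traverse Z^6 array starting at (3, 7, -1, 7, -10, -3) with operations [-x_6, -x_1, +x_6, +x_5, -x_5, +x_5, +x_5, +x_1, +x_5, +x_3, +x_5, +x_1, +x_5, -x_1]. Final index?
(3, 7, 0, 7, -5, -3)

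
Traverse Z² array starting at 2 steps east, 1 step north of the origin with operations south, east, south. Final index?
(3, -1)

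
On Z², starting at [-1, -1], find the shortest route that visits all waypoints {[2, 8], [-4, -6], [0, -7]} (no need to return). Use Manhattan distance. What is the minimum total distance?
30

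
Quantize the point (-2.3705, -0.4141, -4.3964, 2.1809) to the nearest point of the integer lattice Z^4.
(-2, 0, -4, 2)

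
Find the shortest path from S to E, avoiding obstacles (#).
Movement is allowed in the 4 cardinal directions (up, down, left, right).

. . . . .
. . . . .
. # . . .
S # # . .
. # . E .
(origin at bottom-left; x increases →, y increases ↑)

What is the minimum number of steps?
8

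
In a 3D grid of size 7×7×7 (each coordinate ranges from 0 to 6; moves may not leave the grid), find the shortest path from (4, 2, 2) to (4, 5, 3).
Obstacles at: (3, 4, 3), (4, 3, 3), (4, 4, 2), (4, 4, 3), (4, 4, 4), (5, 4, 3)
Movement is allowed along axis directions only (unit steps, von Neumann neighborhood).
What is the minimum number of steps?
6
(one shortest path: (4, 2, 2) → (3, 2, 2) → (3, 3, 2) → (3, 4, 2) → (3, 5, 2) → (4, 5, 2) → (4, 5, 3))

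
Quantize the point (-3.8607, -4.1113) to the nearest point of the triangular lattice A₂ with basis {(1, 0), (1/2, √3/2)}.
(-3.5, -4.33)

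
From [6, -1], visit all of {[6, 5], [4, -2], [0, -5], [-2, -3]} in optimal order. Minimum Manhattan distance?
26
(one optimal route: (6, -1) → (6, 5) → (4, -2) → (0, -5) → (-2, -3))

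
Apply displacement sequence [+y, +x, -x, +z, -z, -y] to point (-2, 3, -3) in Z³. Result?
(-2, 3, -3)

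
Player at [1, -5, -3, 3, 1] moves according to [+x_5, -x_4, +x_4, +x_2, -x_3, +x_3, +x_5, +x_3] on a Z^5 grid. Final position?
(1, -4, -2, 3, 3)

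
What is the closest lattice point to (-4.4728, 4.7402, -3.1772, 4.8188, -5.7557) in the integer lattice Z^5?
(-4, 5, -3, 5, -6)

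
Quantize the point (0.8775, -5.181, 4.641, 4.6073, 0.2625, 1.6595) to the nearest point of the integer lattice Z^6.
(1, -5, 5, 5, 0, 2)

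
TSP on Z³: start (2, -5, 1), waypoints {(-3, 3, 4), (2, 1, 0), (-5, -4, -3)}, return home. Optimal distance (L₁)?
46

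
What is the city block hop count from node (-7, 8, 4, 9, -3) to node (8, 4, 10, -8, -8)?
47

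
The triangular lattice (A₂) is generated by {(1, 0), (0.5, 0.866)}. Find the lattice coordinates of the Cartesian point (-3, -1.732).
-2b₁ - 2b₂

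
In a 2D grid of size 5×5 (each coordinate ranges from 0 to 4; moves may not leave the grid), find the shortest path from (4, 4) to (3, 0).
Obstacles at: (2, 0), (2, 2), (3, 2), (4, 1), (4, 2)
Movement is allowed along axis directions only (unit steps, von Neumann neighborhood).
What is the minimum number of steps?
9
(one shortest path: (4, 4) → (3, 4) → (2, 4) → (1, 4) → (1, 3) → (1, 2) → (1, 1) → (2, 1) → (3, 1) → (3, 0))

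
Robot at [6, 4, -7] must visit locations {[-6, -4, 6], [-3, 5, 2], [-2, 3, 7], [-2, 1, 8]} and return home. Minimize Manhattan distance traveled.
72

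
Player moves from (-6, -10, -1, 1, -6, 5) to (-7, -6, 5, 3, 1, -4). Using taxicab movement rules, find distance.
29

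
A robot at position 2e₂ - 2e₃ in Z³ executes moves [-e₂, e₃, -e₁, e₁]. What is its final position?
(0, 1, -1)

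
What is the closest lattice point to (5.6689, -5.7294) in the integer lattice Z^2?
(6, -6)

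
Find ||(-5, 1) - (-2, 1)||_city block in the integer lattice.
3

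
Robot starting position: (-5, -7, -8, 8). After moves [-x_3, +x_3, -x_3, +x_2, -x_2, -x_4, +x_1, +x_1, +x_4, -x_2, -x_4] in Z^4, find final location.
(-3, -8, -9, 7)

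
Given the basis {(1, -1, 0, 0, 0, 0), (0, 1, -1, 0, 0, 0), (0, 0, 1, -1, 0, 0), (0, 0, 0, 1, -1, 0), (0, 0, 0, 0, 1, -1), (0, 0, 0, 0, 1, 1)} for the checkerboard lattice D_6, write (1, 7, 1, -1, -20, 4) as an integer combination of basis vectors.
b₁ + 8b₂ + 9b₃ + 8b₄ - 8b₅ - 4b₆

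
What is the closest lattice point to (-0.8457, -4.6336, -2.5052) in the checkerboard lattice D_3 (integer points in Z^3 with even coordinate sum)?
(-1, -5, -2)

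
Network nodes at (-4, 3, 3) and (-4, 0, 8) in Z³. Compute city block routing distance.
8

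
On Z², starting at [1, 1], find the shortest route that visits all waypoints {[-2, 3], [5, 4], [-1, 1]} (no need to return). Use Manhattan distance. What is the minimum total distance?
13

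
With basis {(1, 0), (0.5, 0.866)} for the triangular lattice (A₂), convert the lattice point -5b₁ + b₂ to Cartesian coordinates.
(-4.5, 0.866)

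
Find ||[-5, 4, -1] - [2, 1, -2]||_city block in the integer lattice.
11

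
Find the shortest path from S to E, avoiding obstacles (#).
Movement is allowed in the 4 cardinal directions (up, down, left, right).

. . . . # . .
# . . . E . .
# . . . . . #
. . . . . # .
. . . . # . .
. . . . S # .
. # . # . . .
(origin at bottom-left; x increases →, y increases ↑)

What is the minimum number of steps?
6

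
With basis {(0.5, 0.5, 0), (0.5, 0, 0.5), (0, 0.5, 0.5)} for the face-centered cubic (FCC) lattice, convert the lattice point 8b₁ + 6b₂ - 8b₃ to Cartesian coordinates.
(7, 0, -1)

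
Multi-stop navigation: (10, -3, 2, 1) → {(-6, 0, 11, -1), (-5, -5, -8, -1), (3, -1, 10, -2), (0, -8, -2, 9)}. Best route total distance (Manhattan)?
81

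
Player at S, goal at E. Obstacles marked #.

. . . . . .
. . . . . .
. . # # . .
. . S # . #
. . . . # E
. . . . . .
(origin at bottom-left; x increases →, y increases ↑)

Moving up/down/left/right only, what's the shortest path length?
6
(one shortest path: (2, 2) → (2, 1) → (3, 1) → (3, 0) → (4, 0) → (5, 0) → (5, 1))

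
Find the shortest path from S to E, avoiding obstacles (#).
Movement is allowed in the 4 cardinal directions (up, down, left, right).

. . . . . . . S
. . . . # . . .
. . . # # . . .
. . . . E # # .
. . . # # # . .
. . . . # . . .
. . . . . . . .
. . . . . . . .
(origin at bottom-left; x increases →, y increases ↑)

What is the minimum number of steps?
10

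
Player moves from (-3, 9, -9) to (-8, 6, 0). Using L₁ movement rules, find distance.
17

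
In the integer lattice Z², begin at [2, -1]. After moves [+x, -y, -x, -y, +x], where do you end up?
(3, -3)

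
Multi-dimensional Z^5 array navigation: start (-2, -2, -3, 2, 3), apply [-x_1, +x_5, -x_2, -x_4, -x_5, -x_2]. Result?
(-3, -4, -3, 1, 3)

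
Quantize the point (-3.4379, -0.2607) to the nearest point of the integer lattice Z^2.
(-3, 0)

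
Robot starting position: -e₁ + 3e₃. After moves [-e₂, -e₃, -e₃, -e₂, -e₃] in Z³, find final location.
(-1, -2, 0)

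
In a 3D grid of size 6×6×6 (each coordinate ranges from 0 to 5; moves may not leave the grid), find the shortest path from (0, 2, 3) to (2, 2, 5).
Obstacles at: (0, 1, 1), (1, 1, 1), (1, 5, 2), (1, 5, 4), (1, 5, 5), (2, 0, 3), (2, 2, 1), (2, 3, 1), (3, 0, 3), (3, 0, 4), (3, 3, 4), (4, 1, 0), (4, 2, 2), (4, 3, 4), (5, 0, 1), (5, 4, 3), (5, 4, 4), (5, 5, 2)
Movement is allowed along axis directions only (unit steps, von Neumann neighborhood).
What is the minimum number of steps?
4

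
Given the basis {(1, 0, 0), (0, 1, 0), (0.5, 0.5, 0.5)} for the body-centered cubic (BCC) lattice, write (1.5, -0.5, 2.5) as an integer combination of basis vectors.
-b₁ - 3b₂ + 5b₃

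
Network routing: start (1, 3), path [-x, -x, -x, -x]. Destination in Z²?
(-3, 3)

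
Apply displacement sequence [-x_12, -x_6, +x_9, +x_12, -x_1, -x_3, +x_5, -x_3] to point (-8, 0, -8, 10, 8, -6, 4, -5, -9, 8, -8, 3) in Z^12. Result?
(-9, 0, -10, 10, 9, -7, 4, -5, -8, 8, -8, 3)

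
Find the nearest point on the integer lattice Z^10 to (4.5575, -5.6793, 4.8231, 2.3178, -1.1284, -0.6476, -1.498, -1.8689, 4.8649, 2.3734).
(5, -6, 5, 2, -1, -1, -1, -2, 5, 2)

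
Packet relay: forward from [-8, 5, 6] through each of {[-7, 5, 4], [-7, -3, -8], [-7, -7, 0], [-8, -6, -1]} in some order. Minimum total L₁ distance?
33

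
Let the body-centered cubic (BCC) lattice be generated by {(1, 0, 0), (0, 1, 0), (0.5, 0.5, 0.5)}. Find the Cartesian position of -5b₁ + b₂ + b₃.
(-4.5, 1.5, 0.5)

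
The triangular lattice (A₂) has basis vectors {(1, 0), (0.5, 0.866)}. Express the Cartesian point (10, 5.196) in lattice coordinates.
7b₁ + 6b₂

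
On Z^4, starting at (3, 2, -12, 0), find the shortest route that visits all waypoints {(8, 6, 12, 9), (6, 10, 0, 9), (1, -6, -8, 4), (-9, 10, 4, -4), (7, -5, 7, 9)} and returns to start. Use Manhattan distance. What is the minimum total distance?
152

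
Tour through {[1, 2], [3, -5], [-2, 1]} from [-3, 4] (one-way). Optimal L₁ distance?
17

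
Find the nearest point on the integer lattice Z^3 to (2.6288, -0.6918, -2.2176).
(3, -1, -2)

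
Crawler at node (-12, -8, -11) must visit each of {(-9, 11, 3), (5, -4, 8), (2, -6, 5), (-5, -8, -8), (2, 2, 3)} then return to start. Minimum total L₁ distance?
110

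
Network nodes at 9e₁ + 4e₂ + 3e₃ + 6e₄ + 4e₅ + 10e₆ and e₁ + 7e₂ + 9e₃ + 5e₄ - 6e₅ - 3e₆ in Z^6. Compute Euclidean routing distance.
19.4679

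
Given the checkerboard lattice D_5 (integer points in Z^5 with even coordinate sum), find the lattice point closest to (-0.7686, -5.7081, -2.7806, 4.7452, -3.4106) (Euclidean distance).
(-1, -6, -3, 5, -3)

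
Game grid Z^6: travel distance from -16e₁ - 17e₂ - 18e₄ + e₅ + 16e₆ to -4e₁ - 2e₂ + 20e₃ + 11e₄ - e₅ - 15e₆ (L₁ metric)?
109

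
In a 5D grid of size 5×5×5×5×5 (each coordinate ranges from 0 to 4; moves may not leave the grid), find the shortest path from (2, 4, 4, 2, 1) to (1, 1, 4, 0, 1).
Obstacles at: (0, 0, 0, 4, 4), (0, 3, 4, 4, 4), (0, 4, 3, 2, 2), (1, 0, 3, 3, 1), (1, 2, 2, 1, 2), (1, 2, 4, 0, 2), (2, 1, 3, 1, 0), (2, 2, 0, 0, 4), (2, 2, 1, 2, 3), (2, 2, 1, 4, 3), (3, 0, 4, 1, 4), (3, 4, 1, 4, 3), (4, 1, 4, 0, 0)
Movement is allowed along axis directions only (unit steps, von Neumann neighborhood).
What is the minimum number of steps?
6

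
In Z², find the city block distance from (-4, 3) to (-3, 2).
2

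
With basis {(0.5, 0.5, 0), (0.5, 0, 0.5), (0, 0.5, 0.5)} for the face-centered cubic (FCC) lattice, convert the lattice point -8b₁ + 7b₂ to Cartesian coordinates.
(-0.5, -4, 3.5)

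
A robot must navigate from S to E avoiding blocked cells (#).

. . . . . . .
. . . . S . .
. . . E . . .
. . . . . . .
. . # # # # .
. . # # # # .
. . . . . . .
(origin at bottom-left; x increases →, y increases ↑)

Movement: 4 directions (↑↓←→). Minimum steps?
2
(one shortest path: (4, 5) → (3, 5) → (3, 4))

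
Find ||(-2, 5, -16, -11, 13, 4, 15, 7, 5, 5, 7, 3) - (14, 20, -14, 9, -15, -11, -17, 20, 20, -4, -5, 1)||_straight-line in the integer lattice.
59.5063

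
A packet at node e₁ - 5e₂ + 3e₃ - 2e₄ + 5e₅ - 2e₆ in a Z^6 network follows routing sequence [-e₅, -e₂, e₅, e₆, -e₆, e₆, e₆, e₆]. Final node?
(1, -6, 3, -2, 5, 1)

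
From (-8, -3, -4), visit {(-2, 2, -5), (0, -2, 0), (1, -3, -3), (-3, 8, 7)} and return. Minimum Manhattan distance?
66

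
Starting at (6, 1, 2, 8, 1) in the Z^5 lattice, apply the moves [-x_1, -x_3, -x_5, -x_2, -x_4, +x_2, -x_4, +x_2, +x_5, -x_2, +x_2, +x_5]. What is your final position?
(5, 2, 1, 6, 2)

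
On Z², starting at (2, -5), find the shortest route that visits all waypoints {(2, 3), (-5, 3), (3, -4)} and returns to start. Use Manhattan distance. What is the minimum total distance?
32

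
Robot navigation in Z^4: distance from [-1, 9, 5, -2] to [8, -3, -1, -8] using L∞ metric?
12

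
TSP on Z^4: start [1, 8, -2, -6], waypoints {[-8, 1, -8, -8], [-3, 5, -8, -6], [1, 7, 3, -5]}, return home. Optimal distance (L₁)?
60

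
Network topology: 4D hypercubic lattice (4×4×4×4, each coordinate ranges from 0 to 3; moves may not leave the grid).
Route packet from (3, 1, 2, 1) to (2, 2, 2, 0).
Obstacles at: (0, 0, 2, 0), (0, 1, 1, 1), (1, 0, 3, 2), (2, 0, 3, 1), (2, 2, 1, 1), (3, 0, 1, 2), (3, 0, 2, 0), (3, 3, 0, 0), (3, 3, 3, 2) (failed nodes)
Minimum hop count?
3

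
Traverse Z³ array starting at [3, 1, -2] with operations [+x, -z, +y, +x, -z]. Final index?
(5, 2, -4)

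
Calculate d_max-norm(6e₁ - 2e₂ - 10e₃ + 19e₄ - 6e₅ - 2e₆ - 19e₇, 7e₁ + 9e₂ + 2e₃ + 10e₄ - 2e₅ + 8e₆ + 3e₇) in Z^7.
22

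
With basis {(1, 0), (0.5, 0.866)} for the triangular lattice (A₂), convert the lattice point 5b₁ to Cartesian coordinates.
(5, 0)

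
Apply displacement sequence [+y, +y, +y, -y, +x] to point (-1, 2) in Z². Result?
(0, 4)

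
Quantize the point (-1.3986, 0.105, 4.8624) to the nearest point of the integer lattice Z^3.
(-1, 0, 5)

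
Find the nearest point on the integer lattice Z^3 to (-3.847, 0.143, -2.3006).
(-4, 0, -2)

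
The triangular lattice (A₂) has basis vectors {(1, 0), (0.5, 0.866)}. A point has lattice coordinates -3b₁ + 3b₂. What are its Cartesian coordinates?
(-1.5, 2.598)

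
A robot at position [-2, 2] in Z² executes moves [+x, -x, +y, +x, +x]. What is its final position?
(0, 3)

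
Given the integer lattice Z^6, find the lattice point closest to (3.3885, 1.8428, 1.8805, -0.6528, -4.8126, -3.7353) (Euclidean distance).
(3, 2, 2, -1, -5, -4)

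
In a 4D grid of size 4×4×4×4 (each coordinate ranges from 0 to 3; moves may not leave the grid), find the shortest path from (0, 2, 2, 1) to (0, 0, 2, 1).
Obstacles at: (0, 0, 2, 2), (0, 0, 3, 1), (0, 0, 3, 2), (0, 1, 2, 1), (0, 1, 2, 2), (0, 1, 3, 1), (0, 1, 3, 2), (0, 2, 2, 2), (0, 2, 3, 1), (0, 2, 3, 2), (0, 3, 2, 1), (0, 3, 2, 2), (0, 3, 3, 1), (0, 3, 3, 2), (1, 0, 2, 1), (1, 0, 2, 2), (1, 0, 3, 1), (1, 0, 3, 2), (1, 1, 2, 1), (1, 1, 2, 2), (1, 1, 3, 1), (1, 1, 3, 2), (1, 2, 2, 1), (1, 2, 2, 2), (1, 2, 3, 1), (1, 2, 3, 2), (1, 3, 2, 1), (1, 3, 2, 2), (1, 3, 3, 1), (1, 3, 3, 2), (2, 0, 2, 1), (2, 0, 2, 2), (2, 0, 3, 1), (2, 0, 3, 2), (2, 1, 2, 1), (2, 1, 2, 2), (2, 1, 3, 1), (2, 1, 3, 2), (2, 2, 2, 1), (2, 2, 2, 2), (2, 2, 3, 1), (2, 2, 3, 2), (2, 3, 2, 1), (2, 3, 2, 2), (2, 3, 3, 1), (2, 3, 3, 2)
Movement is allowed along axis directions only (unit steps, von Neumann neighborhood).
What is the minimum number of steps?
4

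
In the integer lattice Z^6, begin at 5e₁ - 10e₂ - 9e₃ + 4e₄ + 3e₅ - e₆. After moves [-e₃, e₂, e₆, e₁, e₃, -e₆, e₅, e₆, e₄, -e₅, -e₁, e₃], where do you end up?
(5, -9, -8, 5, 3, 0)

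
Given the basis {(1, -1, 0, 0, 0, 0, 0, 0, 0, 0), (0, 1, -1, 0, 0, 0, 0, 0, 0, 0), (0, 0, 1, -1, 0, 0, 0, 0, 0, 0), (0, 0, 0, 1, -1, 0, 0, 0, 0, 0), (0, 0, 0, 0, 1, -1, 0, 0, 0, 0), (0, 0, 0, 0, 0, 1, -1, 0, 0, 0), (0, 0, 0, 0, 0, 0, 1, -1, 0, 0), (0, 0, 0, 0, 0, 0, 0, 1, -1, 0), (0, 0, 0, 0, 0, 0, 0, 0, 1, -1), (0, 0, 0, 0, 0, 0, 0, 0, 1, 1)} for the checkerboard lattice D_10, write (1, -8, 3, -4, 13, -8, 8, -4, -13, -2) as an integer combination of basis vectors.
b₁ - 7b₂ - 4b₃ - 8b₄ + 5b₅ - 3b₆ + 5b₇ + b₈ - 5b₉ - 7b₁₀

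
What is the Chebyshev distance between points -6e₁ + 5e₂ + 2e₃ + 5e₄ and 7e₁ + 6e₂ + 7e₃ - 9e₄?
14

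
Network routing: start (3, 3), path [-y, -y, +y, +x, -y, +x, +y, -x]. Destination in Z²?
(4, 2)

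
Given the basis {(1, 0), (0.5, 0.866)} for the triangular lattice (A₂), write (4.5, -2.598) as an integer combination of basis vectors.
6b₁ - 3b₂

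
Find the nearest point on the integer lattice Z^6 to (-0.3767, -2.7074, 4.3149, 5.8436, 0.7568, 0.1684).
(0, -3, 4, 6, 1, 0)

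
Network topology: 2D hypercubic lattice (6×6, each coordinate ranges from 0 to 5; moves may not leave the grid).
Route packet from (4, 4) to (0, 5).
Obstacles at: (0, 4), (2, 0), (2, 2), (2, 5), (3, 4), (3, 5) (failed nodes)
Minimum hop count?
7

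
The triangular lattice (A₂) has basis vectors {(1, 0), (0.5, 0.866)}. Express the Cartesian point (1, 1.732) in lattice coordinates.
2b₂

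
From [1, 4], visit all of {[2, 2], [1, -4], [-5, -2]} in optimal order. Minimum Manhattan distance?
18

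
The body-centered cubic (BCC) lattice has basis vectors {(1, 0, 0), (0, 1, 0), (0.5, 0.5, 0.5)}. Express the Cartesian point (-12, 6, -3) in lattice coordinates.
-9b₁ + 9b₂ - 6b₃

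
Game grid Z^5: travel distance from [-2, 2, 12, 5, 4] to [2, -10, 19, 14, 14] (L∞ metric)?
12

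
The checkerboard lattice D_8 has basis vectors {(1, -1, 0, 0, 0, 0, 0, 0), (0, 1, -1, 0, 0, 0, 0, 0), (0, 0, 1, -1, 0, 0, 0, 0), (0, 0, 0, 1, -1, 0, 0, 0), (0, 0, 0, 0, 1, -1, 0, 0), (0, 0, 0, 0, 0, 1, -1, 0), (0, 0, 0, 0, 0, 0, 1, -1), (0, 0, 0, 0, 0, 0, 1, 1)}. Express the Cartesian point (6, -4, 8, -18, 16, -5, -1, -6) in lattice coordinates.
6b₁ + 2b₂ + 10b₃ - 8b₄ + 8b₅ + 3b₆ + 4b₇ - 2b₈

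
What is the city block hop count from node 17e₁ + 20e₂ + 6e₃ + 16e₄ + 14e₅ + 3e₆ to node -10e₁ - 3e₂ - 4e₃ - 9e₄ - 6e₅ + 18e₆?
120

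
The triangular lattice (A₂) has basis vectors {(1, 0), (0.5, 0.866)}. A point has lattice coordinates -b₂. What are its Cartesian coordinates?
(-0.5, -0.866)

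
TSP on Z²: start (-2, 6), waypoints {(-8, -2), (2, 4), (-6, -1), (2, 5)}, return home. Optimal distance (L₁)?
36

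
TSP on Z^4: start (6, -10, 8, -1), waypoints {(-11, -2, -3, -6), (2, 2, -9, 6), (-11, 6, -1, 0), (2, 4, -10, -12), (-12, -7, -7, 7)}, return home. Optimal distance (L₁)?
176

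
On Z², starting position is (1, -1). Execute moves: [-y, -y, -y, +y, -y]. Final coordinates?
(1, -4)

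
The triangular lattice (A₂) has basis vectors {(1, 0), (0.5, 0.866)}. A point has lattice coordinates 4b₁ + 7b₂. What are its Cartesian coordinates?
(7.5, 6.062)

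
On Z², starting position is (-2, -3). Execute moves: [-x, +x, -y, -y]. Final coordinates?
(-2, -5)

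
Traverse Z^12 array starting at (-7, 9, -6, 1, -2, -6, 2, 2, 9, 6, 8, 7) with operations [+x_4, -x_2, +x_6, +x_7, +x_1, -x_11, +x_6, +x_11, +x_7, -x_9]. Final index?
(-6, 8, -6, 2, -2, -4, 4, 2, 8, 6, 8, 7)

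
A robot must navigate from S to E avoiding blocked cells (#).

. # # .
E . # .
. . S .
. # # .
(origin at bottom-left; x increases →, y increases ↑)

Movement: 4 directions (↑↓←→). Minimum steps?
3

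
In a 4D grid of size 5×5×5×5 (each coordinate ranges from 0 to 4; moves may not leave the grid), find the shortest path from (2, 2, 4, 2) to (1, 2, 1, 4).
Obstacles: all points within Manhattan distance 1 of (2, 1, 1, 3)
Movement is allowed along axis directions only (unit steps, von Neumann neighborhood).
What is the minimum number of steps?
6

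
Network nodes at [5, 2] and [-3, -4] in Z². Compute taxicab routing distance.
14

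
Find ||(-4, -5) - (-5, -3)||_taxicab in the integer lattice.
3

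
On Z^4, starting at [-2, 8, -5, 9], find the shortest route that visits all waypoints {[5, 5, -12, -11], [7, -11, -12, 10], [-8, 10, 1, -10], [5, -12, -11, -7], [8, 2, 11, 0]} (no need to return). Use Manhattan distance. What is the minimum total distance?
155
(one optimal route: (-2, 8, -5, 9) → (7, -11, -12, 10) → (5, -12, -11, -7) → (5, 5, -12, -11) → (-8, 10, 1, -10) → (8, 2, 11, 0))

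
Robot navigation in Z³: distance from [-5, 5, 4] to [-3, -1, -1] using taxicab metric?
13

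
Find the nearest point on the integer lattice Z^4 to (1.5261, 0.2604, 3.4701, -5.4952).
(2, 0, 3, -5)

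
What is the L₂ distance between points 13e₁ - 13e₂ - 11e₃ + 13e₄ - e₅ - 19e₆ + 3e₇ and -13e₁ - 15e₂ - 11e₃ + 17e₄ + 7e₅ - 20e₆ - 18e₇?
34.6699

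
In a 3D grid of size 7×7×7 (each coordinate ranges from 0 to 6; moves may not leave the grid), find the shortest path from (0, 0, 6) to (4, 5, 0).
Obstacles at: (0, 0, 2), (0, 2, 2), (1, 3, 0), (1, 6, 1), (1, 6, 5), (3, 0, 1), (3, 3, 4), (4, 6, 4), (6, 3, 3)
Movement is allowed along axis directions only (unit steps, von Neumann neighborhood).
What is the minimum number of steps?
15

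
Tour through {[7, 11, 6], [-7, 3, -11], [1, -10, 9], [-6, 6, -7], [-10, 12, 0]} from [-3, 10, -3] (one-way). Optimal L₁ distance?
96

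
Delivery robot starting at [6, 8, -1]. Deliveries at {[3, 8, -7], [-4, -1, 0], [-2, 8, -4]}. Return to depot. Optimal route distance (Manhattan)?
52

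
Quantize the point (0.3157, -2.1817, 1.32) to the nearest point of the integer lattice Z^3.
(0, -2, 1)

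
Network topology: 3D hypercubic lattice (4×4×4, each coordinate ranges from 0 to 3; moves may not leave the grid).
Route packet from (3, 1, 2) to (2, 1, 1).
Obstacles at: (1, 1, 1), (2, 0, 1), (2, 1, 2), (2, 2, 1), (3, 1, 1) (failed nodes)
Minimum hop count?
6
(one shortest path: (3, 1, 2) → (3, 0, 2) → (3, 0, 1) → (3, 0, 0) → (2, 0, 0) → (2, 1, 0) → (2, 1, 1))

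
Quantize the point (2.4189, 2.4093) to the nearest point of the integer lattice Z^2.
(2, 2)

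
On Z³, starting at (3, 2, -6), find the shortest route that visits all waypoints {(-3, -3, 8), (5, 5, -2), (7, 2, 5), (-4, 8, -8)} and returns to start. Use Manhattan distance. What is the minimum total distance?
82
(one optimal route: (3, 2, -6) → (5, 5, -2) → (7, 2, 5) → (-3, -3, 8) → (-4, 8, -8) → (3, 2, -6))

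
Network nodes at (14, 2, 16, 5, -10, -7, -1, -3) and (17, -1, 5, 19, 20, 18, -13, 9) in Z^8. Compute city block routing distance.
110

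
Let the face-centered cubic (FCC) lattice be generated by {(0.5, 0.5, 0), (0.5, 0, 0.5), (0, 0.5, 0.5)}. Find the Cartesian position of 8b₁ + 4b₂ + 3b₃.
(6, 5.5, 3.5)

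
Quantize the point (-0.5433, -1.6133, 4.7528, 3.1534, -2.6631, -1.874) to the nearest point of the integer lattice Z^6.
(-1, -2, 5, 3, -3, -2)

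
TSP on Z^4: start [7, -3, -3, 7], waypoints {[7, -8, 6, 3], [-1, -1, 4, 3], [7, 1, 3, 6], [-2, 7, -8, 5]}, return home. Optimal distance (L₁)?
92
(one optimal route: (7, -3, -3, 7) → (7, 1, 3, 6) → (7, -8, 6, 3) → (-1, -1, 4, 3) → (-2, 7, -8, 5) → (7, -3, -3, 7))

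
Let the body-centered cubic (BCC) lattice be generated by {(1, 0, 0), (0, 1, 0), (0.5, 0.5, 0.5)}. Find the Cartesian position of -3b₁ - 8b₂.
(-3, -8, 0)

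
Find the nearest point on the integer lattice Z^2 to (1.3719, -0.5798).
(1, -1)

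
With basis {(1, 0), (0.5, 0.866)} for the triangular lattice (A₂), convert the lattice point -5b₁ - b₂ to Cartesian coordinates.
(-5.5, -0.866)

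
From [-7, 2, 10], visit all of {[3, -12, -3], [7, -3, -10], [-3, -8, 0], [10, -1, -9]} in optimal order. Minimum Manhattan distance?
63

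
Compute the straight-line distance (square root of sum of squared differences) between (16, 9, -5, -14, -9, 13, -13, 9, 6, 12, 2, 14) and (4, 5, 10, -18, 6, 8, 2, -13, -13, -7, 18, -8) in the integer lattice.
53.1225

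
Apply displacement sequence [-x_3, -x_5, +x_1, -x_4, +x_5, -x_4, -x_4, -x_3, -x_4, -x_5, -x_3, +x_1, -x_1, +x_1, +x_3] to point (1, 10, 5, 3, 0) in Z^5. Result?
(3, 10, 3, -1, -1)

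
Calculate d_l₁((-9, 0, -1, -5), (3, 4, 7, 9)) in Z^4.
38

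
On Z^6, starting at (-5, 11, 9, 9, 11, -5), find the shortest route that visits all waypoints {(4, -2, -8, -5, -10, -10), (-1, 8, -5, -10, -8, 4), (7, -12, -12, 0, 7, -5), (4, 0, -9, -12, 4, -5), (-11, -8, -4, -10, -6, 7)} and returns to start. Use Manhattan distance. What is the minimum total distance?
282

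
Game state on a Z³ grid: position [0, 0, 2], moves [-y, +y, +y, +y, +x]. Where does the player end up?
(1, 2, 2)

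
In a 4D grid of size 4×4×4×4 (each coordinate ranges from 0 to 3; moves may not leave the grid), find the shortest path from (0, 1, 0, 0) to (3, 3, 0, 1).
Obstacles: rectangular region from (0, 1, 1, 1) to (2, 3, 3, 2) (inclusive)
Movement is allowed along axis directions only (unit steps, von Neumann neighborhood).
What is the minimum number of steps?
6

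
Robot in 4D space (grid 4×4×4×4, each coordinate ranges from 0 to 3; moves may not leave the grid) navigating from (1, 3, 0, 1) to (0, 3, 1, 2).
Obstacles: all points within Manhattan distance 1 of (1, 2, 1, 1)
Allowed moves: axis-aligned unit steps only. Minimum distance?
3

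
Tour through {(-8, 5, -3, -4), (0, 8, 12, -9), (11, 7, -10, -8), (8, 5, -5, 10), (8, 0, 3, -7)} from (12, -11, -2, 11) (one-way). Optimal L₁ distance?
134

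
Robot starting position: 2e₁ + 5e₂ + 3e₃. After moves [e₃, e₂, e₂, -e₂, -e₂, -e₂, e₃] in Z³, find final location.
(2, 4, 5)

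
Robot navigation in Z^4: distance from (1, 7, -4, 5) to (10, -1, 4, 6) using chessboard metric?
9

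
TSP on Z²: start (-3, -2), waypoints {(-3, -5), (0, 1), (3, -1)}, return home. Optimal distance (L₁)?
24
(one optimal route: (-3, -2) → (-3, -5) → (0, 1) → (3, -1) → (-3, -2))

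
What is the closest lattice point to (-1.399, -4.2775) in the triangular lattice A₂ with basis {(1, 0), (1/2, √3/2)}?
(-1.5, -4.33)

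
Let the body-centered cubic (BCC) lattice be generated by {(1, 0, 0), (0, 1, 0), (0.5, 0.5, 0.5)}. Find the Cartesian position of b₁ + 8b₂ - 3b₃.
(-0.5, 6.5, -1.5)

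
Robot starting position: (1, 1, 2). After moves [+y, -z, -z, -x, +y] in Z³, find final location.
(0, 3, 0)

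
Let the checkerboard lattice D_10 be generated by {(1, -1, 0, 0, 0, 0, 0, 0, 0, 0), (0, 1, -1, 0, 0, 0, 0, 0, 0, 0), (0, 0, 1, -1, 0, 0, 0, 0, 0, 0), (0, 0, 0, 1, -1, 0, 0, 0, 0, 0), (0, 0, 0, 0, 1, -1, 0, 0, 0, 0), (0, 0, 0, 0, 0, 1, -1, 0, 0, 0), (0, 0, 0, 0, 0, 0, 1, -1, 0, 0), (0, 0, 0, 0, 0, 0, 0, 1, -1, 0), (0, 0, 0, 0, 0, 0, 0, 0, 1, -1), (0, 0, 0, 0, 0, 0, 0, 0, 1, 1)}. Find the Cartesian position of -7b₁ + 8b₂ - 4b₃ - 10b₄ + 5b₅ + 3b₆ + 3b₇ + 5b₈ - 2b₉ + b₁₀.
(-7, 15, -12, -6, 15, -2, 0, 2, -6, 3)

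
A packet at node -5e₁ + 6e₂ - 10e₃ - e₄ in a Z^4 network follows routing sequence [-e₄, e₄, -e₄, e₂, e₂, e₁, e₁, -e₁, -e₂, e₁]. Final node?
(-3, 7, -10, -2)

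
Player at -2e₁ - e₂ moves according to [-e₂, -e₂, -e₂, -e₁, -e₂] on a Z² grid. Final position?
(-3, -5)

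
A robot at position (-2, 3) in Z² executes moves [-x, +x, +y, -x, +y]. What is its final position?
(-3, 5)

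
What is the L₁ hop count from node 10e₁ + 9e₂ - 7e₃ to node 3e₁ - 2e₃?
21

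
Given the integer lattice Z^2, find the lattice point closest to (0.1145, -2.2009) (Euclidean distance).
(0, -2)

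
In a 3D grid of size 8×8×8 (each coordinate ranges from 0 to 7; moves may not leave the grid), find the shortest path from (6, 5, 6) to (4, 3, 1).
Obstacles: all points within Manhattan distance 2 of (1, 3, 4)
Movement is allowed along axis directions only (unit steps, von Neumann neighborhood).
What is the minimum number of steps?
9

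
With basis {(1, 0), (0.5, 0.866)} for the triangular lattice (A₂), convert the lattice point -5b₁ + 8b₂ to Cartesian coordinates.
(-1, 6.928)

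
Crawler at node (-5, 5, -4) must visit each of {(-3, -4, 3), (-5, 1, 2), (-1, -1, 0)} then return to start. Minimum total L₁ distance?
40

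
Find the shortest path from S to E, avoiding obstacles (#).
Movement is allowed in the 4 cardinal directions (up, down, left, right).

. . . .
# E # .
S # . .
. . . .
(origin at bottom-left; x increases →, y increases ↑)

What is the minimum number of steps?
10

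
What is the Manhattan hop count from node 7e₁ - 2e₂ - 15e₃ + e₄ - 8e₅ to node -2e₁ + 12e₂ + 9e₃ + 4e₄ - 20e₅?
62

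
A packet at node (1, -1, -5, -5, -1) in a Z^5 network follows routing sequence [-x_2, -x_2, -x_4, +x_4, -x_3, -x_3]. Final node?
(1, -3, -7, -5, -1)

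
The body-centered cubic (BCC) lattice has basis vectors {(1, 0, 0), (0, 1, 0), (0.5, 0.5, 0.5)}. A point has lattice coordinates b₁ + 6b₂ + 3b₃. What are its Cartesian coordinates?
(2.5, 7.5, 1.5)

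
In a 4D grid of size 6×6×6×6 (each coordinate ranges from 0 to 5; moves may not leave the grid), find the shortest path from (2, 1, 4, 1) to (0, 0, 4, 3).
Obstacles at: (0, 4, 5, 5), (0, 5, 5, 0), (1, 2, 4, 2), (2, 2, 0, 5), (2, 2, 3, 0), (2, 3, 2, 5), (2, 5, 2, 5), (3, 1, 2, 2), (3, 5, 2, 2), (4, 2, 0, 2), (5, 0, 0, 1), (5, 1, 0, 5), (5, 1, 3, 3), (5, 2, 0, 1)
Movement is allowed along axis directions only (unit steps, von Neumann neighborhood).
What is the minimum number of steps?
5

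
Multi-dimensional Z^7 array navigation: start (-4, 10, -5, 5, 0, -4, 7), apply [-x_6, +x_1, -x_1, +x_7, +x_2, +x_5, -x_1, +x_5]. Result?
(-5, 11, -5, 5, 2, -5, 8)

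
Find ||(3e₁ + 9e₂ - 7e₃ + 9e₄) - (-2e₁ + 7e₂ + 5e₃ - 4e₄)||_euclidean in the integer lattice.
18.4932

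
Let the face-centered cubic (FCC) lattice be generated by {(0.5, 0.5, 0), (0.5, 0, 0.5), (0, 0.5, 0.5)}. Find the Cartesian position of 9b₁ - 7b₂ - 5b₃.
(1, 2, -6)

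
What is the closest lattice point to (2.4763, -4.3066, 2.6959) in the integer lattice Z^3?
(2, -4, 3)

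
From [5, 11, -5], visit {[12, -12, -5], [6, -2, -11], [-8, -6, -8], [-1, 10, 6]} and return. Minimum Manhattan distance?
126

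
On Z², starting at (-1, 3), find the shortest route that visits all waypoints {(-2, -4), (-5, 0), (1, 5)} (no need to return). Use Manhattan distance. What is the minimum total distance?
22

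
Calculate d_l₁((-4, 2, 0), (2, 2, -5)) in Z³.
11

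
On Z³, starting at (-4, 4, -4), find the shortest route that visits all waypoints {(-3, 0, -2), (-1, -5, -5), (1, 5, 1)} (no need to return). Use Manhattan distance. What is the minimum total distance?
33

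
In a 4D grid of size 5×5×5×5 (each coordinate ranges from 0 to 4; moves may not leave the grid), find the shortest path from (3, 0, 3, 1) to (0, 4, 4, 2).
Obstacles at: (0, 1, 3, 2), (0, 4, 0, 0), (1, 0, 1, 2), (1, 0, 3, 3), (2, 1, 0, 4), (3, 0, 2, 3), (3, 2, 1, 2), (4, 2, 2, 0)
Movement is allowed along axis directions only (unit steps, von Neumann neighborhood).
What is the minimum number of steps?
9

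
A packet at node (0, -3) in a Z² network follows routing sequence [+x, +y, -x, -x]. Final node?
(-1, -2)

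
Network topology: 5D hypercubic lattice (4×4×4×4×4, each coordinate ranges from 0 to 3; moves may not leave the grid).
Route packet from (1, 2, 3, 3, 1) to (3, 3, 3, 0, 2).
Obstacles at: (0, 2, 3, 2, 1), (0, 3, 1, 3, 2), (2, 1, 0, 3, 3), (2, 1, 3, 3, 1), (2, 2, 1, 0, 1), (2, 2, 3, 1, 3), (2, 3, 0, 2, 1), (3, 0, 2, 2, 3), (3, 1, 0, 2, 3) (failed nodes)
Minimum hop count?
7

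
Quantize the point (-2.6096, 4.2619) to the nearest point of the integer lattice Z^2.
(-3, 4)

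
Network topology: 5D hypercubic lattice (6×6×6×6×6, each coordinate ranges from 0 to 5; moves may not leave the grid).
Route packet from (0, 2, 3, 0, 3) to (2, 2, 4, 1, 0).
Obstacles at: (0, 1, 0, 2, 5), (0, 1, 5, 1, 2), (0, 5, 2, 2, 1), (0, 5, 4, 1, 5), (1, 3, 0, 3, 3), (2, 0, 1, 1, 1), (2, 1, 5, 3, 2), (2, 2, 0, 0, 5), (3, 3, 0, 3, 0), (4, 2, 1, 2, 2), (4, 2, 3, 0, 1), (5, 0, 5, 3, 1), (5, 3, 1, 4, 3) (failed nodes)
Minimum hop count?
7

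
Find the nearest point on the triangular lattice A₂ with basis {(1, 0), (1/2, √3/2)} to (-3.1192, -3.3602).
(-3, -3.464)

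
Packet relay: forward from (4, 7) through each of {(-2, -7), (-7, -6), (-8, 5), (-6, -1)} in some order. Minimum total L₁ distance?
34
(one optimal route: (4, 7) → (-8, 5) → (-6, -1) → (-7, -6) → (-2, -7))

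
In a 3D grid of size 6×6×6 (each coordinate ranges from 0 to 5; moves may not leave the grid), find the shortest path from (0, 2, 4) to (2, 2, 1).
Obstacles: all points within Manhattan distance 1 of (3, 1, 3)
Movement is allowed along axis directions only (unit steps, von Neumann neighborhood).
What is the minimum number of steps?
5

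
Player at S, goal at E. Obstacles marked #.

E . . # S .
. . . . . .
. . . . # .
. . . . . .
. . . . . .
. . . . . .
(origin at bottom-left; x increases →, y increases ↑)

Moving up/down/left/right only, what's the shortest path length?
6
(one shortest path: (4, 5) → (4, 4) → (3, 4) → (2, 4) → (1, 4) → (0, 4) → (0, 5))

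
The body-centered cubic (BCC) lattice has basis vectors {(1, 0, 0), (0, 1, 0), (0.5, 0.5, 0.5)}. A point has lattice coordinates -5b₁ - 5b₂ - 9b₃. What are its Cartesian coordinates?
(-9.5, -9.5, -4.5)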